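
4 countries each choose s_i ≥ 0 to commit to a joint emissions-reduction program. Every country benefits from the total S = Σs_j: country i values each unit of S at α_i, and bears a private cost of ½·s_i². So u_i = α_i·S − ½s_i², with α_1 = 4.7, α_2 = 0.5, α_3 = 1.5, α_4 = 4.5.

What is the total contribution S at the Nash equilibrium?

Country i's FOC: ∂u_i/∂s_i = α_i − s_i = 0, so s_i* = α_i.
NE contributions = (4.7, 0.5, 1.5, 4.5); S = 11.2.

11.2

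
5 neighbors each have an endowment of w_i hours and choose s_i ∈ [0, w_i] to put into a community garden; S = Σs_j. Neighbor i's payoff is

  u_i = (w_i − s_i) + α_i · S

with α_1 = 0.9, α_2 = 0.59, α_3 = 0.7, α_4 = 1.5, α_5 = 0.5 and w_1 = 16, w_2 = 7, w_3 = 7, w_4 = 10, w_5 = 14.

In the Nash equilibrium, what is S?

10

∂u_i/∂s_i = α_i − 1, so neighbor i contributes w_i if α_i > 1, else 0.
α_i > 1 for i ∈ {4}; NE contributions (0, 0, 0, 10, 0), S = 10.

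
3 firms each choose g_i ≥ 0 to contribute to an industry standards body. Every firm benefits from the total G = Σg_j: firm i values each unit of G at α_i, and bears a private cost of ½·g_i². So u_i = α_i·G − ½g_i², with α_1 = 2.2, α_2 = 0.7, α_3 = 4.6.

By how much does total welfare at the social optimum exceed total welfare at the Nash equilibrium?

41.37

Firm i's FOC: ∂u_i/∂g_i = α_i − g_i = 0, so g_i* = α_i.
NE contributions = (2.2, 0.7, 4.6); G = 7.5.
W^NE = (Σα)·G − ½Σα_i² = 7.5² − ½·26.49 = 43.005.
Planner sets g_i = Σα_j = 7.5 for every i, so G^SO = 3·7.5 = 22.5.
W^SO = (Σα)·G^SO − ½·3·(Σα)² = (3/2)·7.5² = 84.375.
Deadweight loss = W^SO − W^NE = 41.37.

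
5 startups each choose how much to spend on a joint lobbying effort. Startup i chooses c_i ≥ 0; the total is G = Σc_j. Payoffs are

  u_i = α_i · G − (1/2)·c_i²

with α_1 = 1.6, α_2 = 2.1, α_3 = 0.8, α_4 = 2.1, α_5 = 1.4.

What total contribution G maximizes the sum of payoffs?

Planner FOC: ∂(Σu_j)/∂c_i = (Σα_j) − c_i = 0, so c_i^SO = Σα_j = 8 for every i; G^SO = 40.

40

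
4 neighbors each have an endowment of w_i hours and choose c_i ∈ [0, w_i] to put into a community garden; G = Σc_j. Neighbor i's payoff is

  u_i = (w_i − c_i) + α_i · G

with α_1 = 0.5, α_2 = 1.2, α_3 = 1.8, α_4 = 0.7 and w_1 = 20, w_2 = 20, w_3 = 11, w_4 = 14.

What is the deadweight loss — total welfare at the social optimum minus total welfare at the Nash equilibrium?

108.8

∂u_i/∂c_i = α_i − 1, so neighbor i contributes w_i if α_i > 1, else 0.
α_i > 1 for i ∈ {2, 3}; NE contributions (0, 20, 11, 0), G = 31.
W^NE = Σw_i − G^NE + (Σα_i)·G^NE = 65 + 3.2·31 = 164.2.
Planner: ∂(Σu_j)/∂c_i = Σα_j − 1 = 3.2 > 0, so everyone contributes w_i; G^SO = 65, W^SO = 65 + 3.2·65 = 273.
Deadweight loss = 108.8.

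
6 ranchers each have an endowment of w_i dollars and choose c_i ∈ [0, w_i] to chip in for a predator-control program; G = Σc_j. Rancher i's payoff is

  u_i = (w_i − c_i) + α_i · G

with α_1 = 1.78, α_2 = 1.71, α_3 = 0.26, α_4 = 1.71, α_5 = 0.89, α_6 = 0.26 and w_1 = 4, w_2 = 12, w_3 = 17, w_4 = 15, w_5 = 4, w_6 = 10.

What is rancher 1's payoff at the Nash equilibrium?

∂u_i/∂c_i = α_i − 1, so rancher i contributes w_i if α_i > 1, else 0.
α_i > 1 for i ∈ {1, 2, 4}; NE contributions (4, 12, 0, 15, 0, 0), G = 31.
u_1 = (4 − 4) + 1.78·31 = 55.18.

55.18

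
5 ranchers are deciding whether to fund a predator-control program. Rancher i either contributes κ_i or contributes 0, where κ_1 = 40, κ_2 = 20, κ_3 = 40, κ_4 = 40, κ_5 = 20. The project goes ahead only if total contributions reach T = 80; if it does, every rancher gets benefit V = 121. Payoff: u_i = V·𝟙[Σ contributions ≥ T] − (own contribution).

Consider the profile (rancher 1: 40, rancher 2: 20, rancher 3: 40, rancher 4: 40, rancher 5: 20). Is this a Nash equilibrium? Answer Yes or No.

No

Total = 160 ≥ 80: provided.
Rancher 1 (pledges 40, payoff 81): dropping to 0 → total 120, payoff 121. Profitable deviation.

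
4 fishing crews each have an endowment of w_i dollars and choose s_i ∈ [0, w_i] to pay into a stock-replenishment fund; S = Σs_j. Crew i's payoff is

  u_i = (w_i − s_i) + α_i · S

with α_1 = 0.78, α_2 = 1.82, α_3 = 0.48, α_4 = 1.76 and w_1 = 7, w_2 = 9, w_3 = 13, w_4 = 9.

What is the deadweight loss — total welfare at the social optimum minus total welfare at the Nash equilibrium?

∂u_i/∂s_i = α_i − 1, so crew i contributes w_i if α_i > 1, else 0.
α_i > 1 for i ∈ {2, 4}; NE contributions (0, 9, 0, 9), S = 18.
W^NE = Σw_i − S^NE + (Σα_i)·S^NE = 38 + 3.84·18 = 107.12.
Planner: ∂(Σu_j)/∂s_i = Σα_j − 1 = 3.84 > 0, so everyone contributes w_i; S^SO = 38, W^SO = 38 + 3.84·38 = 183.92.
Deadweight loss = 76.8.

76.8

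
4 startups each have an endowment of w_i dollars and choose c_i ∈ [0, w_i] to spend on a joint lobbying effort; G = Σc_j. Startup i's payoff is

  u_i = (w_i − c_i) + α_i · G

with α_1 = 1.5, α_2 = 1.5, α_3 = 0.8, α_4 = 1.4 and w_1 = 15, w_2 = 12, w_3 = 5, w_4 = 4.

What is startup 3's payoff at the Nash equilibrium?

29.8

∂u_i/∂c_i = α_i − 1, so startup i contributes w_i if α_i > 1, else 0.
α_i > 1 for i ∈ {1, 2, 4}; NE contributions (15, 12, 0, 4), G = 31.
u_3 = (5 − 0) + 0.8·31 = 29.8.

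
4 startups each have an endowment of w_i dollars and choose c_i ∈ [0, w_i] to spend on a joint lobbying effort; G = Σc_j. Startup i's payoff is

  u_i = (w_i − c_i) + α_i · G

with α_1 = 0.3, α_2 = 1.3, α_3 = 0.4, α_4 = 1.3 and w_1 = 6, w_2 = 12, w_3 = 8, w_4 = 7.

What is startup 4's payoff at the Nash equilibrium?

∂u_i/∂c_i = α_i − 1, so startup i contributes w_i if α_i > 1, else 0.
α_i > 1 for i ∈ {2, 4}; NE contributions (0, 12, 0, 7), G = 19.
u_4 = (7 − 7) + 1.3·19 = 24.7.

24.7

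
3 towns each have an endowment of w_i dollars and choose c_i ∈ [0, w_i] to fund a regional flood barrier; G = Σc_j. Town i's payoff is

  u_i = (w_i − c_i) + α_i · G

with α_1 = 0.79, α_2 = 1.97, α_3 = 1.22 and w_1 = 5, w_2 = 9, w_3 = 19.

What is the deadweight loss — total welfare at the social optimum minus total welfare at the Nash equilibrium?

∂u_i/∂c_i = α_i − 1, so town i contributes w_i if α_i > 1, else 0.
α_i > 1 for i ∈ {2, 3}; NE contributions (0, 9, 19), G = 28.
W^NE = Σw_i − G^NE + (Σα_i)·G^NE = 33 + 2.98·28 = 116.44.
Planner: ∂(Σu_j)/∂c_i = Σα_j − 1 = 2.98 > 0, so everyone contributes w_i; G^SO = 33, W^SO = 33 + 2.98·33 = 131.34.
Deadweight loss = 14.9.

14.9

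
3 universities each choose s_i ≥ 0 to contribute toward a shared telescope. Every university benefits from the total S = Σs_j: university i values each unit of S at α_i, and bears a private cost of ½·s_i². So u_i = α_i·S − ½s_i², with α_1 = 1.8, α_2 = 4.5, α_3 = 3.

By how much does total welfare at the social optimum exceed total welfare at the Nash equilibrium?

59.49

University i's FOC: ∂u_i/∂s_i = α_i − s_i = 0, so s_i* = α_i.
NE contributions = (1.8, 4.5, 3); S = 9.3.
W^NE = (Σα)·S − ½Σα_i² = 9.3² − ½·32.49 = 70.245.
Planner sets s_i = Σα_j = 9.3 for every i, so S^SO = 3·9.3 = 27.9.
W^SO = (Σα)·S^SO − ½·3·(Σα)² = (3/2)·9.3² = 129.735.
Deadweight loss = W^SO − W^NE = 59.49.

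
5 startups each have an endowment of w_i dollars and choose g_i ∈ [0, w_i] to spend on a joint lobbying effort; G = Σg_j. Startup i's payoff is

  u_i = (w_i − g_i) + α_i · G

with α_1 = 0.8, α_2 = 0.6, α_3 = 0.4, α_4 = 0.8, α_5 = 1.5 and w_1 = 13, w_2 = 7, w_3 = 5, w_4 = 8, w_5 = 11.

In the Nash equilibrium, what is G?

11

∂u_i/∂g_i = α_i − 1, so startup i contributes w_i if α_i > 1, else 0.
α_i > 1 for i ∈ {5}; NE contributions (0, 0, 0, 0, 11), G = 11.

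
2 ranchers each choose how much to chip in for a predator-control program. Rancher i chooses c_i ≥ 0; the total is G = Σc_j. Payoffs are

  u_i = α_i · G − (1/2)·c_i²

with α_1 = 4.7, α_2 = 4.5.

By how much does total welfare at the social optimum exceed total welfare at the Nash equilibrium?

Rancher i's FOC: ∂u_i/∂c_i = α_i − c_i = 0, so c_i* = α_i.
NE contributions = (4.7, 4.5); G = 9.2.
W^NE = (Σα)·G − ½Σα_i² = 9.2² − ½·42.34 = 63.47.
Planner sets c_i = Σα_j = 9.2 for every i, so G^SO = 2·9.2 = 18.4.
W^SO = (Σα)·G^SO − ½·2·(Σα)² = (2/2)·9.2² = 84.64.
Deadweight loss = W^SO − W^NE = 21.17.

21.17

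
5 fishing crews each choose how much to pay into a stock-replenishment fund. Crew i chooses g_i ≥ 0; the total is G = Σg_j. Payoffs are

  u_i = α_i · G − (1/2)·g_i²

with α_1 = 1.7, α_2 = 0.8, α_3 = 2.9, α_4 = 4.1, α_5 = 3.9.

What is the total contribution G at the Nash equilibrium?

13.4

Crew i's FOC: ∂u_i/∂g_i = α_i − g_i = 0, so g_i* = α_i.
NE contributions = (1.7, 0.8, 2.9, 4.1, 3.9); G = 13.4.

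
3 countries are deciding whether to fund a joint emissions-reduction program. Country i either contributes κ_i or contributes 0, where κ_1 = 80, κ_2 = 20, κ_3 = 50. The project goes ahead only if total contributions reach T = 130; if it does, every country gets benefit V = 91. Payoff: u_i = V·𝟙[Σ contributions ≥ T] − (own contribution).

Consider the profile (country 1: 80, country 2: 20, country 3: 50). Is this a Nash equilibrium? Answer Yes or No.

No

Total = 150 ≥ 130: provided.
Country 1 (pledges 80, payoff 11): dropping to 0 → total 70, payoff 0. No gain.
Country 2 (pledges 20, payoff 71): dropping to 0 → total 130, payoff 91. Profitable deviation.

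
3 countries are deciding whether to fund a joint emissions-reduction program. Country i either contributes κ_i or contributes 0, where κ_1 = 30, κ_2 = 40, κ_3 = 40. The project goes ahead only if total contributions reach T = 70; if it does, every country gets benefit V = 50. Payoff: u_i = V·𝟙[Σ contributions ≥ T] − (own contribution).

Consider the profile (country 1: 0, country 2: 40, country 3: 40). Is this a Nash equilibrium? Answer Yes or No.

Yes

Total = 80 ≥ 70: provided.
Country 1 (pledges 0, payoff 50): pledging 30 → total 110, payoff 20. No gain.
Country 2 (pledges 40, payoff 10): dropping to 0 → total 40, payoff 0. No gain.
Country 3 (pledges 40, payoff 10): dropping to 0 → total 40, payoff 0. No gain.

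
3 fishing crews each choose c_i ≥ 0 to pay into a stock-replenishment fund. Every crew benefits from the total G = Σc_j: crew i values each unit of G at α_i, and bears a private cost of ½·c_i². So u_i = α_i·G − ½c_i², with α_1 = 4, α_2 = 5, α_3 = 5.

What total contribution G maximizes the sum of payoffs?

Planner FOC: ∂(Σu_j)/∂c_i = (Σα_j) − c_i = 0, so c_i^SO = Σα_j = 14 for every i; G^SO = 42.

42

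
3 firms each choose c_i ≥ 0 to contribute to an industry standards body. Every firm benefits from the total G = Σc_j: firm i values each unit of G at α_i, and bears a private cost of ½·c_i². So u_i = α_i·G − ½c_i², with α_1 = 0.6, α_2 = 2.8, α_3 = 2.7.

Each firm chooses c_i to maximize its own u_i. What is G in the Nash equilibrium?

6.1

Firm i's FOC: ∂u_i/∂c_i = α_i − c_i = 0, so c_i* = α_i.
NE contributions = (0.6, 2.8, 2.7); G = 6.1.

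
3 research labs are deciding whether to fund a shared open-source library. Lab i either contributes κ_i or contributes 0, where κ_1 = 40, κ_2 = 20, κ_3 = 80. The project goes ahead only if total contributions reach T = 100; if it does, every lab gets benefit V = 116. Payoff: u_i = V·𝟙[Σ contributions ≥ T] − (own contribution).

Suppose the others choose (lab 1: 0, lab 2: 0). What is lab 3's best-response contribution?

Others' total = 0. Even contributing 80 gives 80 < 100: no benefit either way.
Best response: 0.

0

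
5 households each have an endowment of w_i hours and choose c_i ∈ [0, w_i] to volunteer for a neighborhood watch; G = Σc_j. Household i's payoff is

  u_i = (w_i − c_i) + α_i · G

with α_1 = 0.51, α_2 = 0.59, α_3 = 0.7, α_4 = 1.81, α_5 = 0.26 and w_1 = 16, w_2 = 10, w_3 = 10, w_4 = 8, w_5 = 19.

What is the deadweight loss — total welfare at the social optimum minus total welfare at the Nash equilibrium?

∂u_i/∂c_i = α_i − 1, so household i contributes w_i if α_i > 1, else 0.
α_i > 1 for i ∈ {4}; NE contributions (0, 0, 0, 8, 0), G = 8.
W^NE = Σw_i − G^NE + (Σα_i)·G^NE = 63 + 2.87·8 = 85.96.
Planner: ∂(Σu_j)/∂c_i = Σα_j − 1 = 2.87 > 0, so everyone contributes w_i; G^SO = 63, W^SO = 63 + 2.87·63 = 243.81.
Deadweight loss = 157.85.

157.85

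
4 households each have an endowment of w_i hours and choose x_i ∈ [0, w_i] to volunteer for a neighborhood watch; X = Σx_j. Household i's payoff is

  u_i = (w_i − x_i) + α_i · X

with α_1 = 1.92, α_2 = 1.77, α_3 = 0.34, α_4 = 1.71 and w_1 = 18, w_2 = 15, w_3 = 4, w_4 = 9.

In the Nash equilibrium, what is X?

42

∂u_i/∂x_i = α_i − 1, so household i contributes w_i if α_i > 1, else 0.
α_i > 1 for i ∈ {1, 2, 4}; NE contributions (18, 15, 0, 9), X = 42.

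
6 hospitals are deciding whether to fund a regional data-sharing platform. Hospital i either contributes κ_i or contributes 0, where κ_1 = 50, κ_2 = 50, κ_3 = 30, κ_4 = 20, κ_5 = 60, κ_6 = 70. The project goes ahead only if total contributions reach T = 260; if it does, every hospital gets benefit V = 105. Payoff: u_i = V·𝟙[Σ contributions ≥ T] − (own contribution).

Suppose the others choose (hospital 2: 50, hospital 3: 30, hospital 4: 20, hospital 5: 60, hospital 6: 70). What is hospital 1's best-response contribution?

Others' total = 230. Contributing 50 brings total to 280 ≥ 260: gain V − κ_1 = 55.
Best response: 50.

50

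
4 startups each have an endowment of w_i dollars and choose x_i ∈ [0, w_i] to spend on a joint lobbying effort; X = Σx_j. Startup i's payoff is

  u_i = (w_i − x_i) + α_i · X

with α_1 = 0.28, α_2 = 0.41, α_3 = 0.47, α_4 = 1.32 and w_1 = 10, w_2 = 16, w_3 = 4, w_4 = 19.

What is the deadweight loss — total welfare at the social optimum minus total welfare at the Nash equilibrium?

∂u_i/∂x_i = α_i − 1, so startup i contributes w_i if α_i > 1, else 0.
α_i > 1 for i ∈ {4}; NE contributions (0, 0, 0, 19), X = 19.
W^NE = Σw_i − X^NE + (Σα_i)·X^NE = 49 + 1.48·19 = 77.12.
Planner: ∂(Σu_j)/∂x_i = Σα_j − 1 = 1.48 > 0, so everyone contributes w_i; X^SO = 49, W^SO = 49 + 1.48·49 = 121.52.
Deadweight loss = 44.4.

44.4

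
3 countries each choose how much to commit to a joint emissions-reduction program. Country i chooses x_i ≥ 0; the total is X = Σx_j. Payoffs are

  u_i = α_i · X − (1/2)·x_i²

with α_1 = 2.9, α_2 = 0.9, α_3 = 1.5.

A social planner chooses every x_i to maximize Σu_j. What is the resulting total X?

Planner FOC: ∂(Σu_j)/∂x_i = (Σα_j) − x_i = 0, so x_i^SO = Σα_j = 5.3 for every i; X^SO = 15.9.

15.9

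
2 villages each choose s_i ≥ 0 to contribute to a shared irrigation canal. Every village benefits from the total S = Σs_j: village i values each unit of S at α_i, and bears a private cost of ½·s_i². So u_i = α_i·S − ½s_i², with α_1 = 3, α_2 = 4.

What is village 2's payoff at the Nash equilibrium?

Village i's FOC: ∂u_i/∂s_i = α_i − s_i = 0, so s_i* = α_i.
NE contributions = (3, 4); S = 7.
u_2 = α_2·S − ½·(s_2)² = 4·7 − ½·4² = 20.

20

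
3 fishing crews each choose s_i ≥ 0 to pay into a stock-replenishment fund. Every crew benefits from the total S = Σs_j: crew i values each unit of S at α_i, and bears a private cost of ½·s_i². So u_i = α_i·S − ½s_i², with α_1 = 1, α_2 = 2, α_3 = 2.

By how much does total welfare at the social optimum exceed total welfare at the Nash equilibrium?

17

Crew i's FOC: ∂u_i/∂s_i = α_i − s_i = 0, so s_i* = α_i.
NE contributions = (1, 2, 2); S = 5.
W^NE = (Σα)·S − ½Σα_i² = 5² − ½·9 = 20.5.
Planner sets s_i = Σα_j = 5 for every i, so S^SO = 3·5 = 15.
W^SO = (Σα)·S^SO − ½·3·(Σα)² = (3/2)·5² = 37.5.
Deadweight loss = W^SO − W^NE = 17.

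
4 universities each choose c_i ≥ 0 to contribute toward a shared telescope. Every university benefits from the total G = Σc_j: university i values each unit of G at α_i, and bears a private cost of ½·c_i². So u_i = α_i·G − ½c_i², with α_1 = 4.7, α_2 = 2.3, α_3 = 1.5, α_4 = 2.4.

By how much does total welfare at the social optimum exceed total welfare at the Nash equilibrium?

136.505

University i's FOC: ∂u_i/∂c_i = α_i − c_i = 0, so c_i* = α_i.
NE contributions = (4.7, 2.3, 1.5, 2.4); G = 10.9.
W^NE = (Σα)·G − ½Σα_i² = 10.9² − ½·35.39 = 101.115.
Planner sets c_i = Σα_j = 10.9 for every i, so G^SO = 4·10.9 = 43.6.
W^SO = (Σα)·G^SO − ½·4·(Σα)² = (4/2)·10.9² = 237.62.
Deadweight loss = W^SO − W^NE = 136.505.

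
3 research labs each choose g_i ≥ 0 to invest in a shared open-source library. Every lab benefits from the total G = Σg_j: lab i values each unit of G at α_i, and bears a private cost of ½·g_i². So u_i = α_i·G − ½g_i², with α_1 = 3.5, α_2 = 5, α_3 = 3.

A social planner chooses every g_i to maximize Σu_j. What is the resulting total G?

34.5

Planner FOC: ∂(Σu_j)/∂g_i = (Σα_j) − g_i = 0, so g_i^SO = Σα_j = 11.5 for every i; G^SO = 34.5.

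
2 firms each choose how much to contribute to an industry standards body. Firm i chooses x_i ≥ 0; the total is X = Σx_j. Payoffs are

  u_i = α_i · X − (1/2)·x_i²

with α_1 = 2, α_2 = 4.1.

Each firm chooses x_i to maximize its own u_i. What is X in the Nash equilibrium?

Firm i's FOC: ∂u_i/∂x_i = α_i − x_i = 0, so x_i* = α_i.
NE contributions = (2, 4.1); X = 6.1.

6.1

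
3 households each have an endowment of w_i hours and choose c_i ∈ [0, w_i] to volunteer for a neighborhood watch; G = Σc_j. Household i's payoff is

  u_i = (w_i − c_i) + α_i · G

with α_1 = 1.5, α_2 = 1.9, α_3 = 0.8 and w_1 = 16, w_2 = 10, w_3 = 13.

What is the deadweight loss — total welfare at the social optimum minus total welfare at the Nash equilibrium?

∂u_i/∂c_i = α_i − 1, so household i contributes w_i if α_i > 1, else 0.
α_i > 1 for i ∈ {1, 2}; NE contributions (16, 10, 0), G = 26.
W^NE = Σw_i − G^NE + (Σα_i)·G^NE = 39 + 3.2·26 = 122.2.
Planner: ∂(Σu_j)/∂c_i = Σα_j − 1 = 3.2 > 0, so everyone contributes w_i; G^SO = 39, W^SO = 39 + 3.2·39 = 163.8.
Deadweight loss = 41.6.

41.6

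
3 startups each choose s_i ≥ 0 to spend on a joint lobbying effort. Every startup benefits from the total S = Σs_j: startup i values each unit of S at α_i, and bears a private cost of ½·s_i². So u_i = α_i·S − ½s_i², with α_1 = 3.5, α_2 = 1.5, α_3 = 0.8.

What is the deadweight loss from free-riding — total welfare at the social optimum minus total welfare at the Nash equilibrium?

24.39

Startup i's FOC: ∂u_i/∂s_i = α_i − s_i = 0, so s_i* = α_i.
NE contributions = (3.5, 1.5, 0.8); S = 5.8.
W^NE = (Σα)·S − ½Σα_i² = 5.8² − ½·15.14 = 26.07.
Planner sets s_i = Σα_j = 5.8 for every i, so S^SO = 3·5.8 = 17.4.
W^SO = (Σα)·S^SO − ½·3·(Σα)² = (3/2)·5.8² = 50.46.
Deadweight loss = W^SO − W^NE = 24.39.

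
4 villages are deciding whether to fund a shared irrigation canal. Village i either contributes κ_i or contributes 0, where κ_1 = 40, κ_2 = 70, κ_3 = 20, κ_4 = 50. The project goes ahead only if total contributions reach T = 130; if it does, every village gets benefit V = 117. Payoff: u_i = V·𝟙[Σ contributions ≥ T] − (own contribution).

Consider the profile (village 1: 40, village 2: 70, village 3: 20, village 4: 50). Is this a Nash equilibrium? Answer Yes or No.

No

Total = 180 ≥ 130: provided.
Village 1 (pledges 40, payoff 77): dropping to 0 → total 140, payoff 117. Profitable deviation.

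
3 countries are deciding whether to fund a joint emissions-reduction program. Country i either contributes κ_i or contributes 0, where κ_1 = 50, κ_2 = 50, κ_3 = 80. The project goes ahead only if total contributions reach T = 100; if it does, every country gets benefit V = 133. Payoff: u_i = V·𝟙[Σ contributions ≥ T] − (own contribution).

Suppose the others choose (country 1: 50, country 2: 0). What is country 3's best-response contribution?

Others' total = 50. Contributing 80 brings total to 130 ≥ 100: gain V − κ_3 = 53.
Best response: 80.

80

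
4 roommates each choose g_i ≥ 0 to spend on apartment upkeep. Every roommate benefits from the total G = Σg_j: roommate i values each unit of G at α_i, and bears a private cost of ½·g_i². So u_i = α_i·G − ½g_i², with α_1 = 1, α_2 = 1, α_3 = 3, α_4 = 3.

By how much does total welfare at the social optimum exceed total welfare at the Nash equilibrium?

Roommate i's FOC: ∂u_i/∂g_i = α_i − g_i = 0, so g_i* = α_i.
NE contributions = (1, 1, 3, 3); G = 8.
W^NE = (Σα)·G − ½Σα_i² = 8² − ½·20 = 54.
Planner sets g_i = Σα_j = 8 for every i, so G^SO = 4·8 = 32.
W^SO = (Σα)·G^SO − ½·4·(Σα)² = (4/2)·8² = 128.
Deadweight loss = W^SO − W^NE = 74.

74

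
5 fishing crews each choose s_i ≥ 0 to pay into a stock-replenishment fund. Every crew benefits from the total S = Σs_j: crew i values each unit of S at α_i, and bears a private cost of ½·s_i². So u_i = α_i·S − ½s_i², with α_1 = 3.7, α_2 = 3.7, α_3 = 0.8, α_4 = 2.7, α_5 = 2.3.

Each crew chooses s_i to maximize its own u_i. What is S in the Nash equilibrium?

Crew i's FOC: ∂u_i/∂s_i = α_i − s_i = 0, so s_i* = α_i.
NE contributions = (3.7, 3.7, 0.8, 2.7, 2.3); S = 13.2.

13.2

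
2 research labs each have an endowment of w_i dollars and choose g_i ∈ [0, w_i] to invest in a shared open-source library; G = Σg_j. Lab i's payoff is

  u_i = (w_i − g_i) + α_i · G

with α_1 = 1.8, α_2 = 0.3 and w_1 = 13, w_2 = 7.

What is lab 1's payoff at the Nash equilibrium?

23.4

∂u_i/∂g_i = α_i − 1, so lab i contributes w_i if α_i > 1, else 0.
α_i > 1 for i ∈ {1}; NE contributions (13, 0), G = 13.
u_1 = (13 − 13) + 1.8·13 = 23.4.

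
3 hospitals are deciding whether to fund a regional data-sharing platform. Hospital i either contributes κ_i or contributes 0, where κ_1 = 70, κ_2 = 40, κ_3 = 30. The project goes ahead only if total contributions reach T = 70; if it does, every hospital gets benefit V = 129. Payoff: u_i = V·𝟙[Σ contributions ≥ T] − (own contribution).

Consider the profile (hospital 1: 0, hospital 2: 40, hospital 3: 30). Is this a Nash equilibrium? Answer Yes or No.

Yes

Total = 70 ≥ 70: provided.
Hospital 1 (pledges 0, payoff 129): pledging 70 → total 140, payoff 59. No gain.
Hospital 2 (pledges 40, payoff 89): dropping to 0 → total 30, payoff 0. No gain.
Hospital 3 (pledges 30, payoff 99): dropping to 0 → total 40, payoff 0. No gain.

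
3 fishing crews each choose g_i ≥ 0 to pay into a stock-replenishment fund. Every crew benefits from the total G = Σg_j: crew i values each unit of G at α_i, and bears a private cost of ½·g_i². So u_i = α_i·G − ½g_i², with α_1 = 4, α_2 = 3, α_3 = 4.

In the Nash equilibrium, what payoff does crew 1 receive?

36

Crew i's FOC: ∂u_i/∂g_i = α_i − g_i = 0, so g_i* = α_i.
NE contributions = (4, 3, 4); G = 11.
u_1 = α_1·G − ½·(g_1)² = 4·11 − ½·4² = 36.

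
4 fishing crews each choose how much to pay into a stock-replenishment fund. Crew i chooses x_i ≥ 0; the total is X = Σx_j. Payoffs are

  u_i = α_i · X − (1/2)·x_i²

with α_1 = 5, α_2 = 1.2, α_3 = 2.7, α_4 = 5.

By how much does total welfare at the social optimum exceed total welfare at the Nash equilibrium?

222.575

Crew i's FOC: ∂u_i/∂x_i = α_i − x_i = 0, so x_i* = α_i.
NE contributions = (5, 1.2, 2.7, 5); X = 13.9.
W^NE = (Σα)·X − ½Σα_i² = 13.9² − ½·58.73 = 163.845.
Planner sets x_i = Σα_j = 13.9 for every i, so X^SO = 4·13.9 = 55.6.
W^SO = (Σα)·X^SO − ½·4·(Σα)² = (4/2)·13.9² = 386.42.
Deadweight loss = W^SO − W^NE = 222.575.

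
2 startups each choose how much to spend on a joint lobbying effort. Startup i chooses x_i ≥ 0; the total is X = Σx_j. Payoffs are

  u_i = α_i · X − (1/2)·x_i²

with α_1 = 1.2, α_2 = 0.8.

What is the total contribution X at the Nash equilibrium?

Startup i's FOC: ∂u_i/∂x_i = α_i − x_i = 0, so x_i* = α_i.
NE contributions = (1.2, 0.8); X = 2.

2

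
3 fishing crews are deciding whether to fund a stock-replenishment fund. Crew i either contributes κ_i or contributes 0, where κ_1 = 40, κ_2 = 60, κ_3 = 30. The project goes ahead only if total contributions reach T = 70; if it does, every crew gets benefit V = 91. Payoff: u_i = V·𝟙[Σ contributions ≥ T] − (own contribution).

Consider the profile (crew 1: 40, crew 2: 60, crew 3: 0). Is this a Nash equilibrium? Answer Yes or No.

Yes

Total = 100 ≥ 70: provided.
Crew 1 (pledges 40, payoff 51): dropping to 0 → total 60, payoff 0. No gain.
Crew 2 (pledges 60, payoff 31): dropping to 0 → total 40, payoff 0. No gain.
Crew 3 (pledges 0, payoff 91): pledging 30 → total 130, payoff 61. No gain.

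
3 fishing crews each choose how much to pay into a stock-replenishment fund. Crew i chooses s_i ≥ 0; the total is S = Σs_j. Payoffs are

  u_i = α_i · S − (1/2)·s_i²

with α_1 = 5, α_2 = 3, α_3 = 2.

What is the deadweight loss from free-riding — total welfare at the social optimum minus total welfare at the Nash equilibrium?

69

Crew i's FOC: ∂u_i/∂s_i = α_i − s_i = 0, so s_i* = α_i.
NE contributions = (5, 3, 2); S = 10.
W^NE = (Σα)·S − ½Σα_i² = 10² − ½·38 = 81.
Planner sets s_i = Σα_j = 10 for every i, so S^SO = 3·10 = 30.
W^SO = (Σα)·S^SO − ½·3·(Σα)² = (3/2)·10² = 150.
Deadweight loss = W^SO − W^NE = 69.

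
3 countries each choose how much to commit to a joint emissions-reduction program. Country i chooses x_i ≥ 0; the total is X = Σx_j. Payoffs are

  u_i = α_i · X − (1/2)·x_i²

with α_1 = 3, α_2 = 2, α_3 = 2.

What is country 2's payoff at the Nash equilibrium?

Country i's FOC: ∂u_i/∂x_i = α_i − x_i = 0, so x_i* = α_i.
NE contributions = (3, 2, 2); X = 7.
u_2 = α_2·X − ½·(x_2)² = 2·7 − ½·2² = 12.

12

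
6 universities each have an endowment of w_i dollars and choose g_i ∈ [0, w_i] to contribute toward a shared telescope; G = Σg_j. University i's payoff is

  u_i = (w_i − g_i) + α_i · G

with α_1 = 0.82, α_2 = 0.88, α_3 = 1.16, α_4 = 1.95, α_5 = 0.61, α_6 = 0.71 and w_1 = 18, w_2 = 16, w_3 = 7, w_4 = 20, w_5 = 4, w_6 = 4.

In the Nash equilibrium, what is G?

∂u_i/∂g_i = α_i − 1, so university i contributes w_i if α_i > 1, else 0.
α_i > 1 for i ∈ {3, 4}; NE contributions (0, 0, 7, 20, 0, 0), G = 27.

27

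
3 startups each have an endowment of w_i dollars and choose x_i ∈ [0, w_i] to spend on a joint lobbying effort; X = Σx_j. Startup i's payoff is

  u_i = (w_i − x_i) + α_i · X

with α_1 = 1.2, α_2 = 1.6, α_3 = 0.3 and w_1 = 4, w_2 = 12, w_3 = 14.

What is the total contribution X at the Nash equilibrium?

16

∂u_i/∂x_i = α_i − 1, so startup i contributes w_i if α_i > 1, else 0.
α_i > 1 for i ∈ {1, 2}; NE contributions (4, 12, 0), X = 16.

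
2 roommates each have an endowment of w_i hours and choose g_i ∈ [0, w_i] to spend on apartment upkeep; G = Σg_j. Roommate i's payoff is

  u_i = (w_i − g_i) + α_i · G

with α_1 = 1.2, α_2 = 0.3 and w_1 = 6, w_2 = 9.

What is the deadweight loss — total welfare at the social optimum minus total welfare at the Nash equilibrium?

4.5

∂u_i/∂g_i = α_i − 1, so roommate i contributes w_i if α_i > 1, else 0.
α_i > 1 for i ∈ {1}; NE contributions (6, 0), G = 6.
W^NE = Σw_i − G^NE + (Σα_i)·G^NE = 15 + 0.5·6 = 18.
Planner: ∂(Σu_j)/∂g_i = Σα_j − 1 = 0.5 > 0, so everyone contributes w_i; G^SO = 15, W^SO = 15 + 0.5·15 = 22.5.
Deadweight loss = 4.5.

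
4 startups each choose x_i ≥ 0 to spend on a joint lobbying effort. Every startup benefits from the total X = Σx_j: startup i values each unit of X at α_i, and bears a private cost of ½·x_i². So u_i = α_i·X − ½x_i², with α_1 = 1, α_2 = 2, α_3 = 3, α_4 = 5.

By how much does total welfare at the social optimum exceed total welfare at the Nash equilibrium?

Startup i's FOC: ∂u_i/∂x_i = α_i − x_i = 0, so x_i* = α_i.
NE contributions = (1, 2, 3, 5); X = 11.
W^NE = (Σα)·X − ½Σα_i² = 11² − ½·39 = 101.5.
Planner sets x_i = Σα_j = 11 for every i, so X^SO = 4·11 = 44.
W^SO = (Σα)·X^SO − ½·4·(Σα)² = (4/2)·11² = 242.
Deadweight loss = W^SO − W^NE = 140.5.

140.5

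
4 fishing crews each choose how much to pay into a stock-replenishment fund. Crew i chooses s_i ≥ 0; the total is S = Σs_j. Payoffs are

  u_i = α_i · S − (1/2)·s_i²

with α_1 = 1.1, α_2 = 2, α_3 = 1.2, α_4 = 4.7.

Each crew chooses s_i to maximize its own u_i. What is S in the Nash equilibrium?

9

Crew i's FOC: ∂u_i/∂s_i = α_i − s_i = 0, so s_i* = α_i.
NE contributions = (1.1, 2, 1.2, 4.7); S = 9.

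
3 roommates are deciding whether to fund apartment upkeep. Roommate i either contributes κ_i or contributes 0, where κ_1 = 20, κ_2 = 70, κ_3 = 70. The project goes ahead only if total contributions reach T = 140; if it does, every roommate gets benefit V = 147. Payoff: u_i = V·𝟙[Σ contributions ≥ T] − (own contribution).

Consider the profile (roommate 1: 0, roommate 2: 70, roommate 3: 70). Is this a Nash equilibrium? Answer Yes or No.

Yes

Total = 140 ≥ 140: provided.
Roommate 1 (pledges 0, payoff 147): pledging 20 → total 160, payoff 127. No gain.
Roommate 2 (pledges 70, payoff 77): dropping to 0 → total 70, payoff 0. No gain.
Roommate 3 (pledges 70, payoff 77): dropping to 0 → total 70, payoff 0. No gain.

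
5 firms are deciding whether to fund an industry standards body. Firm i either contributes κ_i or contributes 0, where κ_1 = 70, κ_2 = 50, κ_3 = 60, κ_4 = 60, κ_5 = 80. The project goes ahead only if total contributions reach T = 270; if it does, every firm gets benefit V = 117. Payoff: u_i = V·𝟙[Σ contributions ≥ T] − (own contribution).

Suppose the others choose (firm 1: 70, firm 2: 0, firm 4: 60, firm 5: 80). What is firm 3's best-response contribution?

60

Others' total = 210. Contributing 60 brings total to 270 ≥ 270: gain V − κ_3 = 57.
Best response: 60.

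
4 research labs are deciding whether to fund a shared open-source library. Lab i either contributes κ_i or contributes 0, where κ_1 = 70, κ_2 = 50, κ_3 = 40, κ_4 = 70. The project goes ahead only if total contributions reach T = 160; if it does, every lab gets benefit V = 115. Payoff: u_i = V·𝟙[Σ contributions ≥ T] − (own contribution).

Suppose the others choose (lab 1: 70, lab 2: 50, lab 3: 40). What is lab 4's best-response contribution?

Others' total = 160 ≥ 160; contributing adds cost 70 for no extra benefit.
Best response: 0.

0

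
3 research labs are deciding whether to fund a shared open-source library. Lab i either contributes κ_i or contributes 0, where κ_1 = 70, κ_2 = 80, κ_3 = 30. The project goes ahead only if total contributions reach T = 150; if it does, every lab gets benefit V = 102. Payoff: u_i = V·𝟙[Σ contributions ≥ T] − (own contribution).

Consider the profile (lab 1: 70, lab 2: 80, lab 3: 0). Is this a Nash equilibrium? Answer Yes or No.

Total = 150 ≥ 150: provided.
Lab 1 (pledges 70, payoff 32): dropping to 0 → total 80, payoff 0. No gain.
Lab 2 (pledges 80, payoff 22): dropping to 0 → total 70, payoff 0. No gain.
Lab 3 (pledges 0, payoff 102): pledging 30 → total 180, payoff 72. No gain.

Yes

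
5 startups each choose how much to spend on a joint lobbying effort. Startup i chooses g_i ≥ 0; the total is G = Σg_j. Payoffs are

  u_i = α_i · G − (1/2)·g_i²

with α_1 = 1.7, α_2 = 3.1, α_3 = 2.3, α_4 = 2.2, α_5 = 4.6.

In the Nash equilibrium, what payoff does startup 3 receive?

Startup i's FOC: ∂u_i/∂g_i = α_i − g_i = 0, so g_i* = α_i.
NE contributions = (1.7, 3.1, 2.3, 2.2, 4.6); G = 13.9.
u_3 = α_3·G − ½·(g_3)² = 2.3·13.9 − ½·2.3² = 29.325.

29.325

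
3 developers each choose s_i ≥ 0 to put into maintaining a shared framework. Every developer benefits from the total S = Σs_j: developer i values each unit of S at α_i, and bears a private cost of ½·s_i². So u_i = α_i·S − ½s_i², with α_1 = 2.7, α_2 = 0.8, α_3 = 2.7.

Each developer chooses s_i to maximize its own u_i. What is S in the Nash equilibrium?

6.2

Developer i's FOC: ∂u_i/∂s_i = α_i − s_i = 0, so s_i* = α_i.
NE contributions = (2.7, 0.8, 2.7); S = 6.2.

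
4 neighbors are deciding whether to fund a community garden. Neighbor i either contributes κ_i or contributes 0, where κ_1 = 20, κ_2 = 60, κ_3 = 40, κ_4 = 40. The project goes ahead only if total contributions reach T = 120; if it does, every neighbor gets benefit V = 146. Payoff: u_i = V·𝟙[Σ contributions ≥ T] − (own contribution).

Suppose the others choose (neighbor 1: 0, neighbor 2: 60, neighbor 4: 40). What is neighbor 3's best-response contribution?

Others' total = 100. Contributing 40 brings total to 140 ≥ 120: gain V − κ_3 = 106.
Best response: 40.

40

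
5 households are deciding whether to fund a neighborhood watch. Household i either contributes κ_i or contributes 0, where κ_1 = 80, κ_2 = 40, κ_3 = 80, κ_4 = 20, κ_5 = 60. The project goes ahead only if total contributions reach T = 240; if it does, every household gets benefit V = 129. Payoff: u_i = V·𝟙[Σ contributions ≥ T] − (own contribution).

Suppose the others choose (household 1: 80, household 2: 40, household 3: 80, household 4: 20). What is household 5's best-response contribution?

Others' total = 220. Contributing 60 brings total to 280 ≥ 240: gain V − κ_5 = 69.
Best response: 60.

60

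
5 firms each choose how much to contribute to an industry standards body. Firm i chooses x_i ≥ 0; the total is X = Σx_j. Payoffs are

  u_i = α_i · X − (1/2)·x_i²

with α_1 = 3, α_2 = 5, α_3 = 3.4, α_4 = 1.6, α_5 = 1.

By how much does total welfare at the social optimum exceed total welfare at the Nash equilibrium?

Firm i's FOC: ∂u_i/∂x_i = α_i − x_i = 0, so x_i* = α_i.
NE contributions = (3, 5, 3.4, 1.6, 1); X = 14.
W^NE = (Σα)·X − ½Σα_i² = 14² − ½·49.12 = 171.44.
Planner sets x_i = Σα_j = 14 for every i, so X^SO = 5·14 = 70.
W^SO = (Σα)·X^SO − ½·5·(Σα)² = (5/2)·14² = 490.
Deadweight loss = W^SO − W^NE = 318.56.

318.56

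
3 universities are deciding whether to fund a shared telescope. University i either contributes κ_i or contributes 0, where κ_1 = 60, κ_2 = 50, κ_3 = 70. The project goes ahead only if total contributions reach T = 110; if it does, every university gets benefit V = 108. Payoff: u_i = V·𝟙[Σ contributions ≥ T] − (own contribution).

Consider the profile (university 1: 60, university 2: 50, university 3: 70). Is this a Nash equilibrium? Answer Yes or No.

Total = 180 ≥ 110: provided.
University 1 (pledges 60, payoff 48): dropping to 0 → total 120, payoff 108. Profitable deviation.

No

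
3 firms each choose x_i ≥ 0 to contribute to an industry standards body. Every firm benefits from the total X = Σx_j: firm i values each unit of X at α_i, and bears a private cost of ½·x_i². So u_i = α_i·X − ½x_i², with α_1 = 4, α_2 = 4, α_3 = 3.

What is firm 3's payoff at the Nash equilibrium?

Firm i's FOC: ∂u_i/∂x_i = α_i − x_i = 0, so x_i* = α_i.
NE contributions = (4, 4, 3); X = 11.
u_3 = α_3·X − ½·(x_3)² = 3·11 − ½·3² = 28.5.

28.5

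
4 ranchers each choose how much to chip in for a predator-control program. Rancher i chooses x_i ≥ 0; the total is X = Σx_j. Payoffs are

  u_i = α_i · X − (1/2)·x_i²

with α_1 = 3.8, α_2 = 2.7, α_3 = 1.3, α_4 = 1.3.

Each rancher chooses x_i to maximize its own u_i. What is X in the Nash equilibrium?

Rancher i's FOC: ∂u_i/∂x_i = α_i − x_i = 0, so x_i* = α_i.
NE contributions = (3.8, 2.7, 1.3, 1.3); X = 9.1.

9.1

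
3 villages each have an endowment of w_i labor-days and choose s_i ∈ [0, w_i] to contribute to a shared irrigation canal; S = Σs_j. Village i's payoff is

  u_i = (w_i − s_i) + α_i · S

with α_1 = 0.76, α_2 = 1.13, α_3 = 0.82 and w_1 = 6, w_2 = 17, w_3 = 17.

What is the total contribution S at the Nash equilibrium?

17

∂u_i/∂s_i = α_i − 1, so village i contributes w_i if α_i > 1, else 0.
α_i > 1 for i ∈ {2}; NE contributions (0, 17, 0), S = 17.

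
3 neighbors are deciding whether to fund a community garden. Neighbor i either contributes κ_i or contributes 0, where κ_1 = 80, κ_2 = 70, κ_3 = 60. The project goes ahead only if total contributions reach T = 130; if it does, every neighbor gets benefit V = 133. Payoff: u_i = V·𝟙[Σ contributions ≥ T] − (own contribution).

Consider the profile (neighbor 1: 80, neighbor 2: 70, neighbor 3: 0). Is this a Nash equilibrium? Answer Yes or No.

Total = 150 ≥ 130: provided.
Neighbor 1 (pledges 80, payoff 53): dropping to 0 → total 70, payoff 0. No gain.
Neighbor 2 (pledges 70, payoff 63): dropping to 0 → total 80, payoff 0. No gain.
Neighbor 3 (pledges 0, payoff 133): pledging 60 → total 210, payoff 73. No gain.

Yes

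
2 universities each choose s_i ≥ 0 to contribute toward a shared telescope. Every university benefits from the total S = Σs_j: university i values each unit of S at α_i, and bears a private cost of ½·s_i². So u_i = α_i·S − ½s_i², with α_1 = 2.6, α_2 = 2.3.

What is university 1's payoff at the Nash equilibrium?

University i's FOC: ∂u_i/∂s_i = α_i − s_i = 0, so s_i* = α_i.
NE contributions = (2.6, 2.3); S = 4.9.
u_1 = α_1·S − ½·(s_1)² = 2.6·4.9 − ½·2.6² = 9.36.

9.36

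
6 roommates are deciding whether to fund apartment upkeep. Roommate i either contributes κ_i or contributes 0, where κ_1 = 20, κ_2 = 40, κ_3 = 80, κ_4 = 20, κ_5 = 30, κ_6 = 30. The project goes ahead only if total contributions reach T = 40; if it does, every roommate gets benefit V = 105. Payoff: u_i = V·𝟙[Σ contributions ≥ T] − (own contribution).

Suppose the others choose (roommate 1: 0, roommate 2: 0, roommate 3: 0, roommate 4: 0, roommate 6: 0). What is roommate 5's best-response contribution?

Others' total = 0. Even contributing 30 gives 30 < 40: no benefit either way.
Best response: 0.

0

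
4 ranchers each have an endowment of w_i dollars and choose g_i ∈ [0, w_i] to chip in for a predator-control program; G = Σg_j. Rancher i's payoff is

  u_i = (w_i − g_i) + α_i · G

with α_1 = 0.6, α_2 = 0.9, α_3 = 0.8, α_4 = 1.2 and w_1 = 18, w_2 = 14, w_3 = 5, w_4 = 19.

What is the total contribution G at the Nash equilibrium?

∂u_i/∂g_i = α_i − 1, so rancher i contributes w_i if α_i > 1, else 0.
α_i > 1 for i ∈ {4}; NE contributions (0, 0, 0, 19), G = 19.

19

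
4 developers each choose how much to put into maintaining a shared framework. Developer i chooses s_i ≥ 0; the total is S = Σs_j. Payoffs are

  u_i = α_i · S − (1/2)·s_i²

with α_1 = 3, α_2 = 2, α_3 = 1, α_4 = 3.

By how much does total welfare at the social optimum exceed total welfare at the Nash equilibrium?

92.5

Developer i's FOC: ∂u_i/∂s_i = α_i − s_i = 0, so s_i* = α_i.
NE contributions = (3, 2, 1, 3); S = 9.
W^NE = (Σα)·S − ½Σα_i² = 9² − ½·23 = 69.5.
Planner sets s_i = Σα_j = 9 for every i, so S^SO = 4·9 = 36.
W^SO = (Σα)·S^SO − ½·4·(Σα)² = (4/2)·9² = 162.
Deadweight loss = W^SO − W^NE = 92.5.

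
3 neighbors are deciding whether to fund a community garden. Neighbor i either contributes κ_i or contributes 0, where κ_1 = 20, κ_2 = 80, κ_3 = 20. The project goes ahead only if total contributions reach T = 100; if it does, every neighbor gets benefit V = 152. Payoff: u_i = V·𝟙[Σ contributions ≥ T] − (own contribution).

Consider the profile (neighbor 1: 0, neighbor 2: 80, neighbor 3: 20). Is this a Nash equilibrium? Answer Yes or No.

Yes

Total = 100 ≥ 100: provided.
Neighbor 1 (pledges 0, payoff 152): pledging 20 → total 120, payoff 132. No gain.
Neighbor 2 (pledges 80, payoff 72): dropping to 0 → total 20, payoff 0. No gain.
Neighbor 3 (pledges 20, payoff 132): dropping to 0 → total 80, payoff 0. No gain.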